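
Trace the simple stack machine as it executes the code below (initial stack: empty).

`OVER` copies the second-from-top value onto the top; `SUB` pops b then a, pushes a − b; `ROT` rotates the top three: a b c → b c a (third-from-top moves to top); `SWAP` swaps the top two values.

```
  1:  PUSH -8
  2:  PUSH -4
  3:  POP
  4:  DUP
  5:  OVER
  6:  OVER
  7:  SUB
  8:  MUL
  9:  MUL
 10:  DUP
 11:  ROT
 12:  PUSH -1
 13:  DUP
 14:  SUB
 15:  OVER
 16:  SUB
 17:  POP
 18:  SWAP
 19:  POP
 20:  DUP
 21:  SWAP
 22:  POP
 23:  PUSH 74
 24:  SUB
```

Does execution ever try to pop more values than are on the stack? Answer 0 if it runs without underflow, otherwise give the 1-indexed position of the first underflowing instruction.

PUSH -8  -8
PUSH -4  -8 -4
POP      -8
DUP      -8 -8
OVER     -8 -8 -8
OVER     -8 -8 -8 -8
SUB      -8 -8 0
MUL      -8 0
MUL      0
DUP      0 0
ROT  — needs 3 operands, stack has 2 → underflow

11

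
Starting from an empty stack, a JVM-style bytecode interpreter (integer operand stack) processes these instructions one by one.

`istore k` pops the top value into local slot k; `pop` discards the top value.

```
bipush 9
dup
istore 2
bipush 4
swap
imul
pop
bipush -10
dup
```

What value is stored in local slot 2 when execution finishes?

bipush 9    [9]
dup         [9, 9]
istore 2    [9]
bipush 4    [9, 4]
swap        [4, 9]
imul        [36]
pop         []
bipush -10  [-10]
dup         [-10, -10]

9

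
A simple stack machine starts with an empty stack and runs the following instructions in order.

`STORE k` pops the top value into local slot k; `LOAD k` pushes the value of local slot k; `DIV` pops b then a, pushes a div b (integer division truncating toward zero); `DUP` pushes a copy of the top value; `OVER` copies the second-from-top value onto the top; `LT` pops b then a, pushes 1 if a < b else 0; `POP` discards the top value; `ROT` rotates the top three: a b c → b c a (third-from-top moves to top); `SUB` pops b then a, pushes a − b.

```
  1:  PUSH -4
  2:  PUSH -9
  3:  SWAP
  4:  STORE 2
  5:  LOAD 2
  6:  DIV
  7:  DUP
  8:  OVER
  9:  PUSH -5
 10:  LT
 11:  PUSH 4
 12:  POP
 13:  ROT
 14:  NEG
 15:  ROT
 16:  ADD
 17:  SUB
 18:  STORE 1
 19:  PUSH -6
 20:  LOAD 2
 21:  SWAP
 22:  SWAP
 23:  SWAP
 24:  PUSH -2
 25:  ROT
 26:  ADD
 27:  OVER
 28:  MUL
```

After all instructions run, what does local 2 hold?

-4

PUSH -4 -> [-4]
PUSH -9 -> [-4, -9]
SWAP    -> [-9, -4]
STORE 2 -> [-9]
LOAD 2  -> [-9, -4]
DIV     -> [2]
DUP     -> [2, 2]
OVER    -> [2, 2, 2]
PUSH -5 -> [2, 2, 2, -5]
LT      -> [2, 2, 0]
PUSH 4  -> [2, 2, 0, 4]
POP     -> [2, 2, 0]
ROT     -> [2, 0, 2]
NEG     -> [2, 0, -2]
ROT     -> [0, -2, 2]
ADD     -> [0, 0]
SUB     -> [0]
STORE 1 -> []
PUSH -6 -> [-6]
LOAD 2  -> [-6, -4]
SWAP    -> [-4, -6]
SWAP    -> [-6, -4]
SWAP    -> [-4, -6]
PUSH -2 -> [-4, -6, -2]
ROT     -> [-6, -2, -4]
ADD     -> [-6, -6]
OVER    -> [-6, -6, -6]
MUL     -> [-6, 36]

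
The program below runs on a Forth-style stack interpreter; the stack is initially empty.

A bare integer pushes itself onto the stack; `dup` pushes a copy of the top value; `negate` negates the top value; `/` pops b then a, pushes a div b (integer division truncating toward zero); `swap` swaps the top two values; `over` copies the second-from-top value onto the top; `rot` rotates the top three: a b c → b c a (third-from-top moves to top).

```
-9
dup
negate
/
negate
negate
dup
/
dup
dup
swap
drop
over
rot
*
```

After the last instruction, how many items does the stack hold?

2

-9      -9
dup     -9 -9
negate  -9 9
/       -1
negate  1
negate  -1
dup     -1 -1
/       1
dup     1 1
dup     1 1 1
swap    1 1 1
drop    1 1
over    1 1 1
rot     1 1 1
*       1 1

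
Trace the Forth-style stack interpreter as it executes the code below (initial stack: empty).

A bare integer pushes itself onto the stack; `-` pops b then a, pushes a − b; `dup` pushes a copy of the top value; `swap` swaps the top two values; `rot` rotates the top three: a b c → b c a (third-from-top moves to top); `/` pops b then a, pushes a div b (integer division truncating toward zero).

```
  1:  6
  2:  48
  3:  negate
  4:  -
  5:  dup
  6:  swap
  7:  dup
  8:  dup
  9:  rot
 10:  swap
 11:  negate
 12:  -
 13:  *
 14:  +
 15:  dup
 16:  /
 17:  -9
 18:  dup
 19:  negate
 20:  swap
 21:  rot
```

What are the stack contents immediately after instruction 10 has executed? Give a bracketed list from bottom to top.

6      -> [6]
48     -> [6, 48]
negate -> [6, -48]
-      -> [54]
dup    -> [54, 54]
swap   -> [54, 54]
dup    -> [54, 54, 54]
dup    -> [54, 54, 54, 54]
rot    -> [54, 54, 54, 54]
swap   -> [54, 54, 54, 54]

[54, 54, 54, 54]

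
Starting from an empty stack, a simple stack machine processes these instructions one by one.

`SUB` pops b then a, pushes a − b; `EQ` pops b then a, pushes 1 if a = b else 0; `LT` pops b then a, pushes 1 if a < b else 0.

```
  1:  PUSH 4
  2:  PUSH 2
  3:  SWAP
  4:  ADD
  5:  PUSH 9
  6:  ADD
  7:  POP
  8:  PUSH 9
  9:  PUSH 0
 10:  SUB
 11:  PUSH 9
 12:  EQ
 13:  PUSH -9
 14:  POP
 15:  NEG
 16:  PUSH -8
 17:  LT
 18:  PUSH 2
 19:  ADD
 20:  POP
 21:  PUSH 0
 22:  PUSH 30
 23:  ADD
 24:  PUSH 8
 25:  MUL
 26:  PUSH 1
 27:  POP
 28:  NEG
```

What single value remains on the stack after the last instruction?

PUSH 4   [4]
PUSH 2   [4, 2]
SWAP     [2, 4]
ADD      [6]
PUSH 9   [6, 9]
ADD      [15]
POP      []
PUSH 9   [9]
PUSH 0   [9, 0]
SUB      [9]
PUSH 9   [9, 9]
EQ       [1]
PUSH -9  [1, -9]
POP      [1]
NEG      [-1]
PUSH -8  [-1, -8]
LT       [0]
PUSH 2   [0, 2]
ADD      [2]
POP      []
PUSH 0   [0]
PUSH 30  [0, 30]
ADD      [30]
PUSH 8   [30, 8]
MUL      [240]
PUSH 1   [240, 1]
POP      [240]
NEG      [-240]

-240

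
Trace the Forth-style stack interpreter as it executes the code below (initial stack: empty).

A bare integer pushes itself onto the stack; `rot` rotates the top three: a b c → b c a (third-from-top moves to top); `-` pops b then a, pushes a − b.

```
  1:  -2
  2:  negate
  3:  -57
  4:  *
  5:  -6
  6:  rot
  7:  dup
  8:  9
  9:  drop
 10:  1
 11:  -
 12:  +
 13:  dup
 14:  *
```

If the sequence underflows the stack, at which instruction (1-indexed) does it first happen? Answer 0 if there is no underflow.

-2     → [-2]
negate → [2]
-57    → [2, -57]
*      → [-114]
-6     → [-114, -6]
rot  — needs 3 operands, stack has 2 → underflow

6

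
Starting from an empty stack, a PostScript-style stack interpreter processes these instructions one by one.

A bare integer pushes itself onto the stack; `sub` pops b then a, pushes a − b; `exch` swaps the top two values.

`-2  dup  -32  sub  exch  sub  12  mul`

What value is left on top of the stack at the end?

-2   → [-2]
dup  → [-2, -2]
-32  → [-2, -2, -32]
sub  → [-2, 30]
exch → [30, -2]
sub  → [32]
12   → [32, 12]
mul  → [384]

384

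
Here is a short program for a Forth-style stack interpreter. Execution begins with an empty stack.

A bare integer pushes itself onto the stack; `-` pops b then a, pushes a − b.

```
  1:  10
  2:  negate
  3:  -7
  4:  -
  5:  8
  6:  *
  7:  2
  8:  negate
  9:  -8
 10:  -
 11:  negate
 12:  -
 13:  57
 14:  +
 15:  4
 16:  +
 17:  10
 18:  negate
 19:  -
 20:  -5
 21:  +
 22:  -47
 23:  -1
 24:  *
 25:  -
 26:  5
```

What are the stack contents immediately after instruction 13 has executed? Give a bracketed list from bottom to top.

[-18, 57]

10     : [10]
negate : [-10]
-7     : [-10, -7]
-      : [-3]
8      : [-3, 8]
*      : [-24]
2      : [-24, 2]
negate : [-24, -2]
-8     : [-24, -2, -8]
-      : [-24, 6]
negate : [-24, -6]
-      : [-18]
57     : [-18, 57]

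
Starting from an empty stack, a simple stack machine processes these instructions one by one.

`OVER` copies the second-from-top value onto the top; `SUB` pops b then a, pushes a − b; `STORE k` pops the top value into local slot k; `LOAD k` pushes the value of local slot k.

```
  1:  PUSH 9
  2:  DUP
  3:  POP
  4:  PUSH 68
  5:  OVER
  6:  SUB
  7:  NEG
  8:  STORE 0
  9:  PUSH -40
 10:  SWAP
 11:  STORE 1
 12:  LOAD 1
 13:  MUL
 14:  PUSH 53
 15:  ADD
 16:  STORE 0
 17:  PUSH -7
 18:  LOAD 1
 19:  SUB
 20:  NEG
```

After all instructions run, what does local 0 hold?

PUSH 9   -> [9]
DUP      -> [9, 9]
POP      -> [9]
PUSH 68  -> [9, 68]
OVER     -> [9, 68, 9]
SUB      -> [9, 59]
NEG      -> [9, -59]
STORE 0  -> [9]
PUSH -40 -> [9, -40]
SWAP     -> [-40, 9]
STORE 1  -> [-40]
LOAD 1   -> [-40, 9]
MUL      -> [-360]
PUSH 53  -> [-360, 53]
ADD      -> [-307]
STORE 0  -> []
PUSH -7  -> [-7]
LOAD 1   -> [-7, 9]
SUB      -> [-16]
NEG      -> [16]

-307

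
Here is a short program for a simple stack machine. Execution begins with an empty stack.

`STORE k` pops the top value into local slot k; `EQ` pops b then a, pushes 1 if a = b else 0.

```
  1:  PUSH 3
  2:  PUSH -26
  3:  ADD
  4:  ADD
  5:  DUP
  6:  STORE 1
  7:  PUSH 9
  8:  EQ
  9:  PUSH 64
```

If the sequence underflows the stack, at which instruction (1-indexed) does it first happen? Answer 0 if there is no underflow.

PUSH 3   -> 3
PUSH -26 -> 3 -26
ADD      -> -23
ADD  — needs 2 operands, stack has 1 → underflow

4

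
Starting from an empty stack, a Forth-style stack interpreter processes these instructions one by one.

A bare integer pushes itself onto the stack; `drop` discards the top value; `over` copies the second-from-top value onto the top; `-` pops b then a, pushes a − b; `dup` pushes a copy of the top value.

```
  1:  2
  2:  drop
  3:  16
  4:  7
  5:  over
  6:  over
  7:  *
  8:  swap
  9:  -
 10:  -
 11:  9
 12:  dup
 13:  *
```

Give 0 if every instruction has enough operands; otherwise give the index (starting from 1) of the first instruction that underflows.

0

2     [2]
drop  []
16    [16]
7     [16, 7]
over  [16, 7, 16]
over  [16, 7, 16, 7]
*     [16, 7, 112]
swap  [16, 112, 7]
-     [16, 105]
-     [-89]
9     [-89, 9]
dup   [-89, 9, 9]
*     [-89, 81]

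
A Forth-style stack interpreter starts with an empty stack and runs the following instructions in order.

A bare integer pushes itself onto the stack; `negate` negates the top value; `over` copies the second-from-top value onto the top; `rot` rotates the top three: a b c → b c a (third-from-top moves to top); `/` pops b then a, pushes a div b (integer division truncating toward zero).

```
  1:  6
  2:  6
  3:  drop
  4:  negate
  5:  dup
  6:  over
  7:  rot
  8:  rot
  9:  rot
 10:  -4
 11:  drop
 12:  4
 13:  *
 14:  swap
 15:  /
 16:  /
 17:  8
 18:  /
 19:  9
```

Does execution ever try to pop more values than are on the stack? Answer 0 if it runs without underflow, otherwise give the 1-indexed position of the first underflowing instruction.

0

6      -> 6
6      -> 6 6
drop   -> 6
negate -> -6
dup    -> -6 -6
over   -> -6 -6 -6
rot    -> -6 -6 -6
rot    -> -6 -6 -6
rot    -> -6 -6 -6
-4     -> -6 -6 -6 -4
drop   -> -6 -6 -6
4      -> -6 -6 -6 4
*      -> -6 -6 -24
swap   -> -6 -24 -6
/      -> -6 4
/      -> -1
8      -> -1 8
/      -> 0
9      -> 0 9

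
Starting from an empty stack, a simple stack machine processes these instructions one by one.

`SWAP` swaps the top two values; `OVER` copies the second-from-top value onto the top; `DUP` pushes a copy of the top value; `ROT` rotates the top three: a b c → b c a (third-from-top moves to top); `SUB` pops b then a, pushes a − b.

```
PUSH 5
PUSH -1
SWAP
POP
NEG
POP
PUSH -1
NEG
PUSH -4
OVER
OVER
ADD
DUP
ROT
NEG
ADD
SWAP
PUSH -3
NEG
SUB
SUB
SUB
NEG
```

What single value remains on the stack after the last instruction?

6

PUSH 5  -> [5]
PUSH -1 -> [5, -1]
SWAP    -> [-1, 5]
POP     -> [-1]
NEG     -> [1]
POP     -> []
PUSH -1 -> [-1]
NEG     -> [1]
PUSH -4 -> [1, -4]
OVER    -> [1, -4, 1]
OVER    -> [1, -4, 1, -4]
ADD     -> [1, -4, -3]
DUP     -> [1, -4, -3, -3]
ROT     -> [1, -3, -3, -4]
NEG     -> [1, -3, -3, 4]
ADD     -> [1, -3, 1]
SWAP    -> [1, 1, -3]
PUSH -3 -> [1, 1, -3, -3]
NEG     -> [1, 1, -3, 3]
SUB     -> [1, 1, -6]
SUB     -> [1, 7]
SUB     -> [-6]
NEG     -> [6]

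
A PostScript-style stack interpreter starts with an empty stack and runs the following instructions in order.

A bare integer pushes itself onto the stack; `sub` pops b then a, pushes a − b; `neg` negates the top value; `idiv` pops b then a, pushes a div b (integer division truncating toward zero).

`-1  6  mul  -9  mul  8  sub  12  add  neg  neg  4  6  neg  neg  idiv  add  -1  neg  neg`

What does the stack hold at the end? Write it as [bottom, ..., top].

[58, -1]

-1   : [-1]
6    : [-1, 6]
mul  : [-6]
-9   : [-6, -9]
mul  : [54]
8    : [54, 8]
sub  : [46]
12   : [46, 12]
add  : [58]
neg  : [-58]
neg  : [58]
4    : [58, 4]
6    : [58, 4, 6]
neg  : [58, 4, -6]
neg  : [58, 4, 6]
idiv : [58, 0]
add  : [58]
-1   : [58, -1]
neg  : [58, 1]
neg  : [58, -1]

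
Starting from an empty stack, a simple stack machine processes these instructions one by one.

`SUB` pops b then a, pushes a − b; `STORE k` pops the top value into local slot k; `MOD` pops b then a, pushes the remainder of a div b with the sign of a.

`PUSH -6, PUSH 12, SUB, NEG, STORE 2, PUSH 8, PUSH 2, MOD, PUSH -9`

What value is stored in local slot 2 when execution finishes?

18

PUSH -6 : [-6]
PUSH 12 : [-6, 12]
SUB     : [-18]
NEG     : [18]
STORE 2 : []
PUSH 8  : [8]
PUSH 2  : [8, 2]
MOD     : [0]
PUSH -9 : [0, -9]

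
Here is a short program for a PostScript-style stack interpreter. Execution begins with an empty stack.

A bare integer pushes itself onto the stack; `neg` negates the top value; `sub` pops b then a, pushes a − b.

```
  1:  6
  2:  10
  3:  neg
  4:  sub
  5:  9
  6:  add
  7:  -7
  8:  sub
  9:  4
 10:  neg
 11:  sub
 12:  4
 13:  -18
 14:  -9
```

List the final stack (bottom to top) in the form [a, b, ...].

6   : [6]
10  : [6, 10]
neg : [6, -10]
sub : [16]
9   : [16, 9]
add : [25]
-7  : [25, -7]
sub : [32]
4   : [32, 4]
neg : [32, -4]
sub : [36]
4   : [36, 4]
-18 : [36, 4, -18]
-9  : [36, 4, -18, -9]

[36, 4, -18, -9]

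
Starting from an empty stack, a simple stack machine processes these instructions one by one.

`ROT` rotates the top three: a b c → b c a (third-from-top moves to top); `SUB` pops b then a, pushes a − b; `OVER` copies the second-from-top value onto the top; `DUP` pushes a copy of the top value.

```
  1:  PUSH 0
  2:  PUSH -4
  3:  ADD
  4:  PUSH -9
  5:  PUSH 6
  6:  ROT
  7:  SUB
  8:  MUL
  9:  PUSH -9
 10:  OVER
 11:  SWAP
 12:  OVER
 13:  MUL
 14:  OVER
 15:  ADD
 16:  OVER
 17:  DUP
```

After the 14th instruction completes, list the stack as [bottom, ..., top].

PUSH 0  : [0]
PUSH -4 : [0, -4]
ADD     : [-4]
PUSH -9 : [-4, -9]
PUSH 6  : [-4, -9, 6]
ROT     : [-9, 6, -4]
SUB     : [-9, 10]
MUL     : [-90]
PUSH -9 : [-90, -9]
OVER    : [-90, -9, -90]
SWAP    : [-90, -90, -9]
OVER    : [-90, -90, -9, -90]
MUL     : [-90, -90, 810]
OVER    : [-90, -90, 810, -90]

[-90, -90, 810, -90]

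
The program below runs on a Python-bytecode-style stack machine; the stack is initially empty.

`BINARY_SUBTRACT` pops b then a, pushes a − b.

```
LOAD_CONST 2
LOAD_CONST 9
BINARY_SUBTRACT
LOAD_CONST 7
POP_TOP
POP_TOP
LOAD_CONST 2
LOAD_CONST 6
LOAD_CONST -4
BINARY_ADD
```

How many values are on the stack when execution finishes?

2

LOAD_CONST 2    → 2
LOAD_CONST 9    → 2 9
BINARY_SUBTRACT → -7
LOAD_CONST 7    → -7 7
POP_TOP         → -7
POP_TOP         → (empty)
LOAD_CONST 2    → 2
LOAD_CONST 6    → 2 6
LOAD_CONST -4   → 2 6 -4
BINARY_ADD      → 2 2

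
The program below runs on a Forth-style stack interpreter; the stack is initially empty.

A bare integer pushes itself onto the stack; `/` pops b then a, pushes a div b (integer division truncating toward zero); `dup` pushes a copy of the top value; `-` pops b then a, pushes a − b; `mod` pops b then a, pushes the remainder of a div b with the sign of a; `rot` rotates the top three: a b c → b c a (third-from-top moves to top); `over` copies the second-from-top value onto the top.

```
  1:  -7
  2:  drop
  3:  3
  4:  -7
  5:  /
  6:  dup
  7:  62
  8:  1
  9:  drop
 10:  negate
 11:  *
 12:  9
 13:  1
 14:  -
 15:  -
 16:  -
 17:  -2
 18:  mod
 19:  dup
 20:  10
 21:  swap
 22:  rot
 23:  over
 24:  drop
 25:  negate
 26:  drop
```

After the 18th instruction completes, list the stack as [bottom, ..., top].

-7     : [-7]
drop   : []
3      : [3]
-7     : [3, -7]
/      : [0]
dup    : [0, 0]
62     : [0, 0, 62]
1      : [0, 0, 62, 1]
drop   : [0, 0, 62]
negate : [0, 0, -62]
*      : [0, 0]
9      : [0, 0, 9]
1      : [0, 0, 9, 1]
-      : [0, 0, 8]
-      : [0, -8]
-      : [8]
-2     : [8, -2]
mod    : [0]

[0]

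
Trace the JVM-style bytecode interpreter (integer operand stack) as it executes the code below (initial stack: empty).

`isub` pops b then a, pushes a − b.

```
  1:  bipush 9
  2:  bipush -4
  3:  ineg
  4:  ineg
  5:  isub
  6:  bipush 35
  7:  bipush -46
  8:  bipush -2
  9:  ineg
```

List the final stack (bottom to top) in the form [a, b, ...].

[13, 35, -46, 2]

bipush 9   : [9]
bipush -4  : [9, -4]
ineg       : [9, 4]
ineg       : [9, -4]
isub       : [13]
bipush 35  : [13, 35]
bipush -46 : [13, 35, -46]
bipush -2  : [13, 35, -46, -2]
ineg       : [13, 35, -46, 2]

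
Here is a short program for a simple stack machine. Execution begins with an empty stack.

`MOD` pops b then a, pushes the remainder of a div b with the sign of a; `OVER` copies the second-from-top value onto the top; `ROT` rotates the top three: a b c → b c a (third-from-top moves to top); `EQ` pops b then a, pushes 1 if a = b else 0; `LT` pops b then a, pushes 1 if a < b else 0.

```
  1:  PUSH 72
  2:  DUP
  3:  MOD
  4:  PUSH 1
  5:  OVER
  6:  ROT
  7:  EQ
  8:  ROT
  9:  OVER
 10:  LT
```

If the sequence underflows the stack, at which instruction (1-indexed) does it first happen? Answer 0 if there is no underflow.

8

PUSH 72  72
DUP      72 72
MOD      0
PUSH 1   0 1
OVER     0 1 0
ROT      1 0 0
EQ       1 1
ROT  — needs 3 operands, stack has 2 → underflow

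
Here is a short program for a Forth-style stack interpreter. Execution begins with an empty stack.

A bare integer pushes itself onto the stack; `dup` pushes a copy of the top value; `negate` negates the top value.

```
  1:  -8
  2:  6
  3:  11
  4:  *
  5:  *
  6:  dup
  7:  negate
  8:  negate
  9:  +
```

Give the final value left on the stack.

-1056

-8     -> -8
6      -> -8 6
11     -> -8 6 11
*      -> -8 66
*      -> -528
dup    -> -528 -528
negate -> -528 528
negate -> -528 -528
+      -> -1056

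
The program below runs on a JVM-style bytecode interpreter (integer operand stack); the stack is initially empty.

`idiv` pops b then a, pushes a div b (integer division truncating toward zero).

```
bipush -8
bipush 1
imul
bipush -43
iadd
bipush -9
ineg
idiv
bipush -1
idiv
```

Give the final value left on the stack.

5

bipush -8  → -8
bipush 1   → -8 1
imul       → -8
bipush -43 → -8 -43
iadd       → -51
bipush -9  → -51 -9
ineg       → -51 9
idiv       → -5
bipush -1  → -5 -1
idiv       → 5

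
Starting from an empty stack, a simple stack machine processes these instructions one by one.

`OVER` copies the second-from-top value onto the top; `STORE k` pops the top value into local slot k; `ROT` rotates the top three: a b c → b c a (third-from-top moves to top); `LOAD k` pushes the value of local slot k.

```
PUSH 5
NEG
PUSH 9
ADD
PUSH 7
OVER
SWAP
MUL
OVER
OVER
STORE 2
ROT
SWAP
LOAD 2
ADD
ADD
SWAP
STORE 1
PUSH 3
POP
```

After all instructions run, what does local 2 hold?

28

PUSH 5  : [5]
NEG     : [-5]
PUSH 9  : [-5, 9]
ADD     : [4]
PUSH 7  : [4, 7]
OVER    : [4, 7, 4]
SWAP    : [4, 4, 7]
MUL     : [4, 28]
OVER    : [4, 28, 4]
OVER    : [4, 28, 4, 28]
STORE 2 : [4, 28, 4]
ROT     : [28, 4, 4]
SWAP    : [28, 4, 4]
LOAD 2  : [28, 4, 4, 28]
ADD     : [28, 4, 32]
ADD     : [28, 36]
SWAP    : [36, 28]
STORE 1 : [36]
PUSH 3  : [36, 3]
POP     : [36]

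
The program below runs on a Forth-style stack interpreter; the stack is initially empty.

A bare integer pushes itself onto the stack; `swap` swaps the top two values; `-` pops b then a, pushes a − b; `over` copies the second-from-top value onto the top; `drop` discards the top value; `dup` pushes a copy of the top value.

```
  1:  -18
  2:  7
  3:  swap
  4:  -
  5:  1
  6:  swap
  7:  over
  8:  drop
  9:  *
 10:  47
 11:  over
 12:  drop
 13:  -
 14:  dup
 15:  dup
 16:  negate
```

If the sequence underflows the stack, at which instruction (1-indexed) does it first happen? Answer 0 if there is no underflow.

0

-18     [-18]
7       [-18, 7]
swap    [7, -18]
-       [25]
1       [25, 1]
swap    [1, 25]
over    [1, 25, 1]
drop    [1, 25]
*       [25]
47      [25, 47]
over    [25, 47, 25]
drop    [25, 47]
-       [-22]
dup     [-22, -22]
dup     [-22, -22, -22]
negate  [-22, -22, 22]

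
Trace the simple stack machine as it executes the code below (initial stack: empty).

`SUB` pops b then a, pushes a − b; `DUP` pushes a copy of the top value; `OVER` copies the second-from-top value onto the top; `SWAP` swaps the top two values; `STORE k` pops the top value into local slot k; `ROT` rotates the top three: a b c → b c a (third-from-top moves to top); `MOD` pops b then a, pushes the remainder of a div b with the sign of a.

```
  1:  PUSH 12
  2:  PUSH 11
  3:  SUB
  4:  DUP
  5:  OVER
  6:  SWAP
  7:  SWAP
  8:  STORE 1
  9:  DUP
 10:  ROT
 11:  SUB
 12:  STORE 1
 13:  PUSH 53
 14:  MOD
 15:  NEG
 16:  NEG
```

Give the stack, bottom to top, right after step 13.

[1, 53]

PUSH 12 -> [12]
PUSH 11 -> [12, 11]
SUB     -> [1]
DUP     -> [1, 1]
OVER    -> [1, 1, 1]
SWAP    -> [1, 1, 1]
SWAP    -> [1, 1, 1]
STORE 1 -> [1, 1]
DUP     -> [1, 1, 1]
ROT     -> [1, 1, 1]
SUB     -> [1, 0]
STORE 1 -> [1]
PUSH 53 -> [1, 53]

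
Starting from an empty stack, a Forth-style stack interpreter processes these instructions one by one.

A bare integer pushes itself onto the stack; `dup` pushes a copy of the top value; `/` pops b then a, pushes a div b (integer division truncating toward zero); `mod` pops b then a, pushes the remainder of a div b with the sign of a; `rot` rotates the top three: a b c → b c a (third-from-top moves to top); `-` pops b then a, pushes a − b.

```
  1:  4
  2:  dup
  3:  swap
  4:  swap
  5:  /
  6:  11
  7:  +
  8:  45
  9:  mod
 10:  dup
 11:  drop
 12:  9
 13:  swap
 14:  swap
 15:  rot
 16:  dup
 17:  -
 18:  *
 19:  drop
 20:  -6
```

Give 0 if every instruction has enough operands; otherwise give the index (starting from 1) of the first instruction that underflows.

15

4     [4]
dup   [4, 4]
swap  [4, 4]
swap  [4, 4]
/     [1]
11    [1, 11]
+     [12]
45    [12, 45]
mod   [12]
dup   [12, 12]
drop  [12]
9     [12, 9]
swap  [9, 12]
swap  [12, 9]
rot  — needs 3 operands, stack has 2 → underflow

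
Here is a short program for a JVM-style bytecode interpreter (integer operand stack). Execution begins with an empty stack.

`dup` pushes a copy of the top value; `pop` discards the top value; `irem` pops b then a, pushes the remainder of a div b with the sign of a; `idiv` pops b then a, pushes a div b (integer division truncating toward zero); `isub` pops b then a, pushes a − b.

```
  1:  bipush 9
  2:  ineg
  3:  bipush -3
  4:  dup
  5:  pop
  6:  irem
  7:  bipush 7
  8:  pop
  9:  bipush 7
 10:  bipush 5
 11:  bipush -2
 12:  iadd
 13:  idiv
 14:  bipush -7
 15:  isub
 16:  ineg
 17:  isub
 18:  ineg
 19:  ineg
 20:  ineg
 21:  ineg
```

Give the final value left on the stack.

9

bipush 9  → 9
ineg      → -9
bipush -3 → -9 -3
dup       → -9 -3 -3
pop       → -9 -3
irem      → 0
bipush 7  → 0 7
pop       → 0
bipush 7  → 0 7
bipush 5  → 0 7 5
bipush -2 → 0 7 5 -2
iadd      → 0 7 3
idiv      → 0 2
bipush -7 → 0 2 -7
isub      → 0 9
ineg      → 0 -9
isub      → 9
ineg      → -9
ineg      → 9
ineg      → -9
ineg      → 9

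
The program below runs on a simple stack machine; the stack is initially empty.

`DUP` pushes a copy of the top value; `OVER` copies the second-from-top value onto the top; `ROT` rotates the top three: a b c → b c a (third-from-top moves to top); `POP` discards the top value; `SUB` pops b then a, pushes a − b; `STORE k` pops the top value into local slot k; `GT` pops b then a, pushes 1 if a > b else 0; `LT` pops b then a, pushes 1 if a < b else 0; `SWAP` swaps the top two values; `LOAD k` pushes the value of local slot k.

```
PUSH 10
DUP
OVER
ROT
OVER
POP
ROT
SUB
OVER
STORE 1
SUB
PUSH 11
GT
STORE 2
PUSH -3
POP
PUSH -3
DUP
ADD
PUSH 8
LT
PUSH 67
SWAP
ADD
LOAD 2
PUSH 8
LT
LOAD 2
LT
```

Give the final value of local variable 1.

PUSH 10 → [10]
DUP     → [10, 10]
OVER    → [10, 10, 10]
ROT     → [10, 10, 10]
OVER    → [10, 10, 10, 10]
POP     → [10, 10, 10]
ROT     → [10, 10, 10]
SUB     → [10, 0]
OVER    → [10, 0, 10]
STORE 1 → [10, 0]
SUB     → [10]
PUSH 11 → [10, 11]
GT      → [0]
STORE 2 → []
PUSH -3 → [-3]
POP     → []
PUSH -3 → [-3]
DUP     → [-3, -3]
ADD     → [-6]
PUSH 8  → [-6, 8]
LT      → [1]
PUSH 67 → [1, 67]
SWAP    → [67, 1]
ADD     → [68]
LOAD 2  → [68, 0]
PUSH 8  → [68, 0, 8]
LT      → [68, 1]
LOAD 2  → [68, 1, 0]
LT      → [68, 0]

10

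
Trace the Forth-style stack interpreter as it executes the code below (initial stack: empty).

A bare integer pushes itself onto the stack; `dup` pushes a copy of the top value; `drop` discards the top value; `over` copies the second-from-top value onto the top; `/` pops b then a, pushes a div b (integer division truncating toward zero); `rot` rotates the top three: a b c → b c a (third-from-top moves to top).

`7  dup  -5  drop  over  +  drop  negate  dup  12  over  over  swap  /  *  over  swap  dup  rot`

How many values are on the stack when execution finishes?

7       [7]
dup     [7, 7]
-5      [7, 7, -5]
drop    [7, 7]
over    [7, 7, 7]
+       [7, 14]
drop    [7]
negate  [-7]
dup     [-7, -7]
12      [-7, -7, 12]
over    [-7, -7, 12, -7]
over    [-7, -7, 12, -7, 12]
swap    [-7, -7, 12, 12, -7]
/       [-7, -7, 12, -1]
*       [-7, -7, -12]
over    [-7, -7, -12, -7]
swap    [-7, -7, -7, -12]
dup     [-7, -7, -7, -12, -12]
rot     [-7, -7, -12, -12, -7]

5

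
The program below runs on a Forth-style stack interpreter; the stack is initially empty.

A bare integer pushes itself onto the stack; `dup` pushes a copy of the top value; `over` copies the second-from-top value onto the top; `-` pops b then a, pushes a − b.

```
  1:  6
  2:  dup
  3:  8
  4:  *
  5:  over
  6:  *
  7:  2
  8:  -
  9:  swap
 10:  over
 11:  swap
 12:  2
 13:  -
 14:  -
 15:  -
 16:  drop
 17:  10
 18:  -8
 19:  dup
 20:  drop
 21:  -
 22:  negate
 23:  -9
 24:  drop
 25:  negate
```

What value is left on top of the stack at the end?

6      : 6
dup    : 6 6
8      : 6 6 8
*      : 6 48
over   : 6 48 6
*      : 6 288
2      : 6 288 2
-      : 6 286
swap   : 286 6
over   : 286 6 286
swap   : 286 286 6
2      : 286 286 6 2
-      : 286 286 4
-      : 286 282
-      : 4
drop   : (empty)
10     : 10
-8     : 10 -8
dup    : 10 -8 -8
drop   : 10 -8
-      : 18
negate : -18
-9     : -18 -9
drop   : -18
negate : 18

18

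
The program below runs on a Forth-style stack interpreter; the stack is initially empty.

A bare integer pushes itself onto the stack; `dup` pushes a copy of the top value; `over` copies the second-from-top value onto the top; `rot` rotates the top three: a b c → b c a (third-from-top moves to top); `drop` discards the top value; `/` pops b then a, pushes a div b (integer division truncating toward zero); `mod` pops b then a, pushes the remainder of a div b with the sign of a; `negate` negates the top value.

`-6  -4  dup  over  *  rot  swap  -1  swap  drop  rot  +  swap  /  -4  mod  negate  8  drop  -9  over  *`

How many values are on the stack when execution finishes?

2

-6     → -6
-4     → -6 -4
dup    → -6 -4 -4
over   → -6 -4 -4 -4
*      → -6 -4 16
rot    → -4 16 -6
swap   → -4 -6 16
-1     → -4 -6 16 -1
swap   → -4 -6 -1 16
drop   → -4 -6 -1
rot    → -6 -1 -4
+      → -6 -5
swap   → -5 -6
/      → 0
-4     → 0 -4
mod    → 0
negate → 0
8      → 0 8
drop   → 0
-9     → 0 -9
over   → 0 -9 0
*      → 0 0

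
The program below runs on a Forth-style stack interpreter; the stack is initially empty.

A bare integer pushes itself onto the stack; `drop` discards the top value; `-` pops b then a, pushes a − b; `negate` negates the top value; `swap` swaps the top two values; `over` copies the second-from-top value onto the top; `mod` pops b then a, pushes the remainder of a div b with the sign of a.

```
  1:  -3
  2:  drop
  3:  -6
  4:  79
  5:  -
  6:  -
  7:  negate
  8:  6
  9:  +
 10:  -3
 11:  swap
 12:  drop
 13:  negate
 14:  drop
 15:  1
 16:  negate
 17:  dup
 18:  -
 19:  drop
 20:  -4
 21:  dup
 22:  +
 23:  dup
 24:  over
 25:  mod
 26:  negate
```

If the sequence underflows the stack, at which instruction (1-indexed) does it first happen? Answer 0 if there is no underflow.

6

-3   -> [-3]
drop -> []
-6   -> [-6]
79   -> [-6, 79]
-    -> [-85]
-  — needs 2 operands, stack has 1 → underflow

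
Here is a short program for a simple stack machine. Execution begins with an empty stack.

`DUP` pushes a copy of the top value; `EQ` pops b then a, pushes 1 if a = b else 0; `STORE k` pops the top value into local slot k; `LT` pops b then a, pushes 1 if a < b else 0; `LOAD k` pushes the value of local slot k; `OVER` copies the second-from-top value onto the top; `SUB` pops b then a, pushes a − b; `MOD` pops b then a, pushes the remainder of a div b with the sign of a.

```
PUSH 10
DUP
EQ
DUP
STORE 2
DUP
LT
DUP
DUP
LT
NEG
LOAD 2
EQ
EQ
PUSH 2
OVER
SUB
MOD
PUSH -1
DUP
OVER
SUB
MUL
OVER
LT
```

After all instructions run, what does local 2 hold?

1

PUSH 10 -> 10
DUP     -> 10 10
EQ      -> 1
DUP     -> 1 1
STORE 2 -> 1
DUP     -> 1 1
LT      -> 0
DUP     -> 0 0
DUP     -> 0 0 0
LT      -> 0 0
NEG     -> 0 0
LOAD 2  -> 0 0 1
EQ      -> 0 0
EQ      -> 1
PUSH 2  -> 1 2
OVER    -> 1 2 1
SUB     -> 1 1
MOD     -> 0
PUSH -1 -> 0 -1
DUP     -> 0 -1 -1
OVER    -> 0 -1 -1 -1
SUB     -> 0 -1 0
MUL     -> 0 0
OVER    -> 0 0 0
LT      -> 0 0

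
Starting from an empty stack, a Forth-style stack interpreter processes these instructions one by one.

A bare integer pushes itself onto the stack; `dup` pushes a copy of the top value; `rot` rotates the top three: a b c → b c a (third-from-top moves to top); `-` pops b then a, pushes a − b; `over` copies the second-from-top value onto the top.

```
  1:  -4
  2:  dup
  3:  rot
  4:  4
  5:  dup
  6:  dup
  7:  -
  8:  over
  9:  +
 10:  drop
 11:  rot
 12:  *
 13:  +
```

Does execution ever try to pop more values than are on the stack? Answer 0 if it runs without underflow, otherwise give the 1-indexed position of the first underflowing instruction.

-4  -> [-4]
dup -> [-4, -4]
rot  — needs 3 operands, stack has 2 → underflow

3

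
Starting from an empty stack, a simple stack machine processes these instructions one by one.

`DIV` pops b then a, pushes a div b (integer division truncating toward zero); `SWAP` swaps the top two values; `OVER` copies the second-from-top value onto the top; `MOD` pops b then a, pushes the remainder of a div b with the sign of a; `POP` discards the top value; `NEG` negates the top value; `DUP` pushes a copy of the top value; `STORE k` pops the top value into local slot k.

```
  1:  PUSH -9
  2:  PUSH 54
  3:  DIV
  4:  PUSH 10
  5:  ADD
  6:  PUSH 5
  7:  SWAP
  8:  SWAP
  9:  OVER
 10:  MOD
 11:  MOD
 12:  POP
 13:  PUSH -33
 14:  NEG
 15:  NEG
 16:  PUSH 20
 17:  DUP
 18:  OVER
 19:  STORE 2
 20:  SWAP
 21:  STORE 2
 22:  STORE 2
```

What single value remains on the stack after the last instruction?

-33

PUSH -9  : -9
PUSH 54  : -9 54
DIV      : 0
PUSH 10  : 0 10
ADD      : 10
PUSH 5   : 10 5
SWAP     : 5 10
SWAP     : 10 5
OVER     : 10 5 10
MOD      : 10 5
MOD      : 0
POP      : (empty)
PUSH -33 : -33
NEG      : 33
NEG      : -33
PUSH 20  : -33 20
DUP      : -33 20 20
OVER     : -33 20 20 20
STORE 2  : -33 20 20
SWAP     : -33 20 20
STORE 2  : -33 20
STORE 2  : -33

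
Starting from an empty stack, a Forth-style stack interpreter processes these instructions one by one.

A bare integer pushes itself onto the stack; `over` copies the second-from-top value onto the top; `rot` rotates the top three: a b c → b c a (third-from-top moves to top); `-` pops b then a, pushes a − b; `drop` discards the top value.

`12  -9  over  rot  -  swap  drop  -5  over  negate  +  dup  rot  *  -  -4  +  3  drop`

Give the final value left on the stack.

-9

12      [12]
-9      [12, -9]
over    [12, -9, 12]
rot     [-9, 12, 12]
-       [-9, 0]
swap    [0, -9]
drop    [0]
-5      [0, -5]
over    [0, -5, 0]
negate  [0, -5, 0]
+       [0, -5]
dup     [0, -5, -5]
rot     [-5, -5, 0]
*       [-5, 0]
-       [-5]
-4      [-5, -4]
+       [-9]
3       [-9, 3]
drop    [-9]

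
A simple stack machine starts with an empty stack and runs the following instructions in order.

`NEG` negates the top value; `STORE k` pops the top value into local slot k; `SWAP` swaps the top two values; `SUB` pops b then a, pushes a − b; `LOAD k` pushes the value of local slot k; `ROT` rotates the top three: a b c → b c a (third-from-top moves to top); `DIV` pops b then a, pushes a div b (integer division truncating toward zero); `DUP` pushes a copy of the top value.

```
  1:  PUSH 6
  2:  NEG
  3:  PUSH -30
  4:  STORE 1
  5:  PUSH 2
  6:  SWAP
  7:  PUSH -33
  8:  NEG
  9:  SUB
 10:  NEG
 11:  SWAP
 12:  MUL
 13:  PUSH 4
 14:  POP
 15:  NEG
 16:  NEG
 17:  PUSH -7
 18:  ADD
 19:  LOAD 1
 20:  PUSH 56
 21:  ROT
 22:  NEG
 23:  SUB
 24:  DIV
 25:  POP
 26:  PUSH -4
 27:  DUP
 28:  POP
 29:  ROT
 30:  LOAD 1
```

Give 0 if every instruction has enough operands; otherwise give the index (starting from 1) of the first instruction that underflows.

PUSH 6   → 6
NEG      → -6
PUSH -30 → -6 -30
STORE 1  → -6
PUSH 2   → -6 2
SWAP     → 2 -6
PUSH -33 → 2 -6 -33
NEG      → 2 -6 33
SUB      → 2 -39
NEG      → 2 39
SWAP     → 39 2
MUL      → 78
PUSH 4   → 78 4
POP      → 78
NEG      → -78
NEG      → 78
PUSH -7  → 78 -7
ADD      → 71
LOAD 1   → 71 -30
PUSH 56  → 71 -30 56
ROT      → -30 56 71
NEG      → -30 56 -71
SUB      → -30 127
DIV      → 0
POP      → (empty)
PUSH -4  → -4
DUP      → -4 -4
POP      → -4
ROT  — needs 3 operands, stack has 1 → underflow

29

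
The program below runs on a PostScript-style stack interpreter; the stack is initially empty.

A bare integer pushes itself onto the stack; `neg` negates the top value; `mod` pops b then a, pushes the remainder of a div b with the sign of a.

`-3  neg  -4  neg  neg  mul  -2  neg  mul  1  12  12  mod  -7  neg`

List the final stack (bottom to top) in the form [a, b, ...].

-3  → [-3]
neg → [3]
-4  → [3, -4]
neg → [3, 4]
neg → [3, -4]
mul → [-12]
-2  → [-12, -2]
neg → [-12, 2]
mul → [-24]
1   → [-24, 1]
12  → [-24, 1, 12]
12  → [-24, 1, 12, 12]
mod → [-24, 1, 0]
-7  → [-24, 1, 0, -7]
neg → [-24, 1, 0, 7]

[-24, 1, 0, 7]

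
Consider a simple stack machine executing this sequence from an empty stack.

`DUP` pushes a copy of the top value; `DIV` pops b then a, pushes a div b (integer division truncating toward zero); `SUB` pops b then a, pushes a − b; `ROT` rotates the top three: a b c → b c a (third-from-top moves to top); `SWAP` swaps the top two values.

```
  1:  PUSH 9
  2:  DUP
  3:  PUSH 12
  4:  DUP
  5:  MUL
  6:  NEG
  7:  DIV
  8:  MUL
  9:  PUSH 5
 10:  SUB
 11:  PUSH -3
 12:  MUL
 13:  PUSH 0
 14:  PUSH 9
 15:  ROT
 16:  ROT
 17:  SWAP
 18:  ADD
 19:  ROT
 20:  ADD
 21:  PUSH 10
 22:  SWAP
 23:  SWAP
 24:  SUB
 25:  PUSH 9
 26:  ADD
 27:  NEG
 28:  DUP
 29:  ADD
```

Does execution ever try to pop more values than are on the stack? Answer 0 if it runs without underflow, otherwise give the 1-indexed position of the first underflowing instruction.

19

PUSH 9  → [9]
DUP     → [9, 9]
PUSH 12 → [9, 9, 12]
DUP     → [9, 9, 12, 12]
MUL     → [9, 9, 144]
NEG     → [9, 9, -144]
DIV     → [9, 0]
MUL     → [0]
PUSH 5  → [0, 5]
SUB     → [-5]
PUSH -3 → [-5, -3]
MUL     → [15]
PUSH 0  → [15, 0]
PUSH 9  → [15, 0, 9]
ROT     → [0, 9, 15]
ROT     → [9, 15, 0]
SWAP    → [9, 0, 15]
ADD     → [9, 15]
ROT  — needs 3 operands, stack has 2 → underflow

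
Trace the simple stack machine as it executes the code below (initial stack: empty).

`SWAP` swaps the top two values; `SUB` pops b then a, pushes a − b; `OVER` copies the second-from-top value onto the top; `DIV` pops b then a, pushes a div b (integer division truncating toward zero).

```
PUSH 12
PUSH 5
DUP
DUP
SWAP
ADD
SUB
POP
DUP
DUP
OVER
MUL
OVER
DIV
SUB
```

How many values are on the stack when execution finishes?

PUSH 12  [12]
PUSH 5   [12, 5]
DUP      [12, 5, 5]
DUP      [12, 5, 5, 5]
SWAP     [12, 5, 5, 5]
ADD      [12, 5, 10]
SUB      [12, -5]
POP      [12]
DUP      [12, 12]
DUP      [12, 12, 12]
OVER     [12, 12, 12, 12]
MUL      [12, 12, 144]
OVER     [12, 12, 144, 12]
DIV      [12, 12, 12]
SUB      [12, 0]

2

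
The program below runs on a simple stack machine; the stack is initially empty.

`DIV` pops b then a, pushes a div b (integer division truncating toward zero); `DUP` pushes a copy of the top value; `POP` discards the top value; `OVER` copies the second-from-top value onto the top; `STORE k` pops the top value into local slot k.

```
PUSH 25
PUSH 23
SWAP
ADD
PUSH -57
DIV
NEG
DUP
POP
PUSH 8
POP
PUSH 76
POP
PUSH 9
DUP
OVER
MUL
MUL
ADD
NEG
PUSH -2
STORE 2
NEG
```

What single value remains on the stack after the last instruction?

PUSH 25  : [25]
PUSH 23  : [25, 23]
SWAP     : [23, 25]
ADD      : [48]
PUSH -57 : [48, -57]
DIV      : [0]
NEG      : [0]
DUP      : [0, 0]
POP      : [0]
PUSH 8   : [0, 8]
POP      : [0]
PUSH 76  : [0, 76]
POP      : [0]
PUSH 9   : [0, 9]
DUP      : [0, 9, 9]
OVER     : [0, 9, 9, 9]
MUL      : [0, 9, 81]
MUL      : [0, 729]
ADD      : [729]
NEG      : [-729]
PUSH -2  : [-729, -2]
STORE 2  : [-729]
NEG      : [729]

729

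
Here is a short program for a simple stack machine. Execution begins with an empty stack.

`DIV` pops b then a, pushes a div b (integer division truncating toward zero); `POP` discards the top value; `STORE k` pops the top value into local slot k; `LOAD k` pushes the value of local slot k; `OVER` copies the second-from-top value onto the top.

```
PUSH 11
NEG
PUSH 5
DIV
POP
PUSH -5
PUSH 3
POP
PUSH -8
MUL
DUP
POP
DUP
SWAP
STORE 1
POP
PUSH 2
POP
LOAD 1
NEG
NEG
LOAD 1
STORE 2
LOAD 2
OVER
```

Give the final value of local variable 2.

40

PUSH 11  11
NEG      -11
PUSH 5   -11 5
DIV      -2
POP      (empty)
PUSH -5  -5
PUSH 3   -5 3
POP      -5
PUSH -8  -5 -8
MUL      40
DUP      40 40
POP      40
DUP      40 40
SWAP     40 40
STORE 1  40
POP      (empty)
PUSH 2   2
POP      (empty)
LOAD 1   40
NEG      -40
NEG      40
LOAD 1   40 40
STORE 2  40
LOAD 2   40 40
OVER     40 40 40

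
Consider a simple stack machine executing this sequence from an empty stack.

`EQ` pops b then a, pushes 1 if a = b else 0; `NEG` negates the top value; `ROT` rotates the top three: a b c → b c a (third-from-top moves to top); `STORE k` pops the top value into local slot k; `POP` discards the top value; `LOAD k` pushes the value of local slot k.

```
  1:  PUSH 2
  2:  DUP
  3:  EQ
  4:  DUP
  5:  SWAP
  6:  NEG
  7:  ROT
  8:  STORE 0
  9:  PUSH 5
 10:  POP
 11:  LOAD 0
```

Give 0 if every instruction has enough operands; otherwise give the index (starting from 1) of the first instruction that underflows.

7

PUSH 2  2
DUP     2 2
EQ      1
DUP     1 1
SWAP    1 1
NEG     1 -1
ROT  — needs 3 operands, stack has 2 → underflow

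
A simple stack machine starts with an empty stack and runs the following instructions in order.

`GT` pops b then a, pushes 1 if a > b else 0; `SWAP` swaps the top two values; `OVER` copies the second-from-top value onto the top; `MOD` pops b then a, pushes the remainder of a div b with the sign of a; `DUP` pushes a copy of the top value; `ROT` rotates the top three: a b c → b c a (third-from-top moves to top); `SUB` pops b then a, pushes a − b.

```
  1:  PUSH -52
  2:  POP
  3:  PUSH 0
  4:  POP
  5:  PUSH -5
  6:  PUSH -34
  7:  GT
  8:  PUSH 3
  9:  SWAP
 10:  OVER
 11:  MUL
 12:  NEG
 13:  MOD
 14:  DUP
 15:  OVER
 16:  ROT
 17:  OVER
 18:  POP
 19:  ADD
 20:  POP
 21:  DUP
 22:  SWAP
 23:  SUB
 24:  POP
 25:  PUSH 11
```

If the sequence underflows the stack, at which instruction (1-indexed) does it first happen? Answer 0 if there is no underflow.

PUSH -52 : [-52]
POP      : []
PUSH 0   : [0]
POP      : []
PUSH -5  : [-5]
PUSH -34 : [-5, -34]
GT       : [1]
PUSH 3   : [1, 3]
SWAP     : [3, 1]
OVER     : [3, 1, 3]
MUL      : [3, 3]
NEG      : [3, -3]
MOD      : [0]
DUP      : [0, 0]
OVER     : [0, 0, 0]
ROT      : [0, 0, 0]
OVER     : [0, 0, 0, 0]
POP      : [0, 0, 0]
ADD      : [0, 0]
POP      : [0]
DUP      : [0, 0]
SWAP     : [0, 0]
SUB      : [0]
POP      : []
PUSH 11  : [11]

0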